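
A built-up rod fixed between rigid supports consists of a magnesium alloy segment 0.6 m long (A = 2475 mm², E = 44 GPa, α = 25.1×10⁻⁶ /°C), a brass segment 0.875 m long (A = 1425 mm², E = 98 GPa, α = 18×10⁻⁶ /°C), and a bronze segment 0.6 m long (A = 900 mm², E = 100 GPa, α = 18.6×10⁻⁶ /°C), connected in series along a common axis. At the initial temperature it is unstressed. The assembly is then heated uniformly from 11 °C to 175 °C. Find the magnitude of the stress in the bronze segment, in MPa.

With the walls removed the bar would change length by δ_free = Σ αᵢΔT Lᵢ = 25.1×10⁻⁶×164×600 + 18×10⁻⁶×164×875 + 18.6×10⁻⁶×164×600 = 6.883 mm.
The rigid supports impose zero overall length change; the single axial force P common to all segments must satisfy P Σ Lᵢ/(AᵢEᵢ) = δ_free.
Σ Lᵢ/(AᵢEᵢ) = 600/(2475×44×10³) + 875/(1425×98×10³) + 600/(900×100×10³) = 1.844×10⁻⁵ mm/N.
So P = 6.883 / 1.844×10⁻⁵ = 373.2 kN, compressive.
σ_{bronze} = P / A = 373200 / 900 = 414.7 MPa.

σ ≈ 415 MPa (compressive)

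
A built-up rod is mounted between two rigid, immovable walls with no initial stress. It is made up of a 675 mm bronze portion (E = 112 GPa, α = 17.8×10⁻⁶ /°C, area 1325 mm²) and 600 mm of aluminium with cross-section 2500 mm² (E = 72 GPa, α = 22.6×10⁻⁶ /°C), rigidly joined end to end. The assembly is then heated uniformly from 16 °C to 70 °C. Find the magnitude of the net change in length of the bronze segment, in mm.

If the supports were absent, the total length change would be Σ αᵢΔT Lᵢ = 17.8×10⁻⁶×54×675 + 22.6×10⁻⁶×54×600 = 1.381 mm.
The rigid supports impose zero overall length change; the single axial force P common to all segments must satisfy P Σ Lᵢ/(AᵢEᵢ) = δ_free.
Σ Lᵢ/(AᵢEᵢ) = 675/(1325×112×10³) + 600/(2500×72×10³) = 7.882×10⁻⁶ mm/N.
P = 1.381 / 7.882×10⁻⁶ = 175200 N = 175.2 kN, compressive.
For the bronze segment, free thermal change = 17.8×10⁻⁶×54×675 = 0.6488 mm and elastic change from P = 175200×675/(1325×112×10³) = 0.797 mm; these oppose, so the net change is 0.148 mm (segment shortens).

|ΔL| ≈ 0.148 mm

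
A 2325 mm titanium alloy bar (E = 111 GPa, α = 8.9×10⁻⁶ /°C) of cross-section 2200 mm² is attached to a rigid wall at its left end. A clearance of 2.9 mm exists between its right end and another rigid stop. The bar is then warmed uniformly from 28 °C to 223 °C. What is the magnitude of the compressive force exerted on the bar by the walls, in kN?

Free thermal elongation = αΔT L = 8.9×10⁻⁶ × 195 × 2325 = 4.035 mm.
The gap closes (δ_free > 2.9 mm) and the wall then resists a further 4.035 − 2.9 = 1.135 mm of expansion.
Compatibility: PL/(AE) = 1.135 mm, so σ = P/A = E × (1.135/2325) = 54.19 MPa.
P = σA = 54.19 × 2200 = 119.2 kN.

P ≈ 119 kN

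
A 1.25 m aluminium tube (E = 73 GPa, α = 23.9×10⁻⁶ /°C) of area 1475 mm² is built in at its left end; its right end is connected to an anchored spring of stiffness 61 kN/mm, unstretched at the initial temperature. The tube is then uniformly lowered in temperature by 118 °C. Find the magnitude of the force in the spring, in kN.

The unrestrained thermal change is αΔT L = 23.9×10⁻⁶ × 118 × 1250 = 3.525 mm.
Let P be the tensile force in the spring. The tube extends elastically by PL/(AE) and the spring stretches by P/k; together these equal δ_free.
P [ L/(AE) + 1/k ] = δ_free → P [ 1250/(1475×73×10³) + 1/(61×10³) ] = 3.525.
P = 3.525 / 2.8×10⁻⁵ = 125900 N.

P ≈ 126 kN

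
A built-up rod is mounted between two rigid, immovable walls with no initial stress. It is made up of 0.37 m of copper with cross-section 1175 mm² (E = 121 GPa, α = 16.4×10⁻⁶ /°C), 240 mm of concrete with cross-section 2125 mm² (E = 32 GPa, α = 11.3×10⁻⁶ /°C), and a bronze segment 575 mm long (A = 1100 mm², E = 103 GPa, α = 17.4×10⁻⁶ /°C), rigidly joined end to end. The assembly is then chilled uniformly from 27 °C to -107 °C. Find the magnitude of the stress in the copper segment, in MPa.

If the supports were absent, the total length change would be Σ αᵢΔT Lᵢ = 16.4×10⁻⁶×134×370 + 11.3×10⁻⁶×134×240 + 17.4×10⁻⁶×134×575 = 2.517 mm.
The walls prevent any net length change, so an axial force P (same in every segment) develops. Compatibility: P · Σ Lᵢ/(AᵢEᵢ) = δ_free.
The series flexibility is Σ Lᵢ/(AᵢEᵢ) = 370/(1175×121×10³) + 240/(2125×32×10³) + 575/(1100×103×10³) = 1.121×10⁻⁵ mm/N.
Hence P = δ_free / Σ(L/AE) = 2.517/1.121×10⁻⁵ = 224.6 kN (tensile).
σ_{copper} = P / A = 224600 / 1175 = 191.2 MPa.

σ ≈ 191 MPa (tensile)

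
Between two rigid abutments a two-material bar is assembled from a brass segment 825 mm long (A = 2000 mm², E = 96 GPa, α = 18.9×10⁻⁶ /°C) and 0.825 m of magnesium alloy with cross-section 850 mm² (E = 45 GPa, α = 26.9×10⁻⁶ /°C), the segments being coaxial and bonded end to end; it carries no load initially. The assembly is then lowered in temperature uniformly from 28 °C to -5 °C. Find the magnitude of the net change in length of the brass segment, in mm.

|ΔL| ≈ 0.307 mm

With the walls removed the bar would change length by δ_free = Σ αᵢΔT Lᵢ = 18.9×10⁻⁶×33×825 + 26.9×10⁻⁶×33×825 = 1.247 mm.
The walls prevent any net length change, so an axial force P (same in every segment) develops. Compatibility: P · Σ Lᵢ/(AᵢEᵢ) = δ_free.
The series flexibility is Σ Lᵢ/(AᵢEᵢ) = 825/(2000×96×10³) + 825/(850×45×10³) = 2.587×10⁻⁵ mm/N.
Hence P = δ_free / Σ(L/AE) = 1.247/2.587×10⁻⁵ = 48.21 kN (tensile).
For the brass segment, free thermal change = 18.9×10⁻⁶×33×825 = 0.5146 mm and elastic change from P = 48210×825/(2000×96×10³) = 0.2071 mm; these oppose, so the net change is 0.307 mm (segment shortens).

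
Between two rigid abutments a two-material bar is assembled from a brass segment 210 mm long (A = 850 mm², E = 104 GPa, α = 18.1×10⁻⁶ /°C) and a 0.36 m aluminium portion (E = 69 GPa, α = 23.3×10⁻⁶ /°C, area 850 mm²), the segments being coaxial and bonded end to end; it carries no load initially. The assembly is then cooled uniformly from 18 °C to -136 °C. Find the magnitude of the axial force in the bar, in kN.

P ≈ 220 kN (tensile)

If the supports were absent, the total length change would be Σ αᵢΔT Lᵢ = 18.1×10⁻⁶×154×210 + 23.3×10⁻⁶×154×360 = 1.877 mm.
The rigid supports impose zero overall length change; the single axial force P common to all segments must satisfy P Σ Lᵢ/(AᵢEᵢ) = δ_free.
The series flexibility is Σ Lᵢ/(AᵢEᵢ) = 210/(850×104×10³) + 360/(850×69×10³) = 8.514×10⁻⁶ mm/N.
So P = 1.877 / 8.514×10⁻⁶ = 220.5 kN, tensile.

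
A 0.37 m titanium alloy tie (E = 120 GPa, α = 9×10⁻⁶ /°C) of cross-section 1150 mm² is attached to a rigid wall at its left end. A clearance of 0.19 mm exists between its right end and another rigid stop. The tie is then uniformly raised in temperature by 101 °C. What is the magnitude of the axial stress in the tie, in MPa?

If the wall were absent the tie would grow by αΔT L = 9×10⁻⁶ × 101 × 370 = 0.3363 mm.
This exceeds the 0.19 mm gap, so the wall pushes back. The portion of expansion that must be recovered elastically is δ_free − gap = 0.3363 − 0.19 = 0.1463 mm.
Compatibility: PL/(AE) = 0.1463 mm, so σ = P/A = E × (0.1463/370) = 47.46 MPa.

σ ≈ 47.5 MPa (compressive)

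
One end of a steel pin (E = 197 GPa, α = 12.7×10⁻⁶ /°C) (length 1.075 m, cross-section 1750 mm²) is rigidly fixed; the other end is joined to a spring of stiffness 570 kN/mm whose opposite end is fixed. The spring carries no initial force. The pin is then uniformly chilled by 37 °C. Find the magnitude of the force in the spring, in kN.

The unrestrained thermal change is αΔT L = 12.7×10⁻⁶ × 37 × 1075 = 0.5051 mm.
Let P be the tensile force in the spring. The pin extends elastically by PL/(AE) and the spring stretches by P/k; together these equal δ_free.
So P = δ_free / [L/(AE) + 1/k] = 0.5051 / [ 1075/(1750×197×10³) + 1/(570×10³) ].
P = 0.5051 / 4.873×10⁻⁶ = 103700 N.

P ≈ 104 kN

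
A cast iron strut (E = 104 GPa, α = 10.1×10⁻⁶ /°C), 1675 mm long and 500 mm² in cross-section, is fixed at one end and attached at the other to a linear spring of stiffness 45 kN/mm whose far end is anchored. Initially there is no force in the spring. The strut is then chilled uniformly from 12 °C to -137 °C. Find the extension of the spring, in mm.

δ ≈ 1.03 mm

If the spring were absent the strut would shorten by αΔT L = 10.1×10⁻⁶ × 149 × 1675 = 2.521 mm.
With a force P in the spring, the elastic change of the strut is PL/(AE) and that of the spring is P/k; compatibility requires their sum to equal δ_free.
P [ L/(AE) + 1/k ] = δ_free → P [ 1675/(500×104×10³) + 1/(45×10³) ] = 2.521.
P = 2.521 / 5.443×10⁻⁵ = 46310 N.
Spring extension = P/k = 46310/(45×10³) = 1.029 mm.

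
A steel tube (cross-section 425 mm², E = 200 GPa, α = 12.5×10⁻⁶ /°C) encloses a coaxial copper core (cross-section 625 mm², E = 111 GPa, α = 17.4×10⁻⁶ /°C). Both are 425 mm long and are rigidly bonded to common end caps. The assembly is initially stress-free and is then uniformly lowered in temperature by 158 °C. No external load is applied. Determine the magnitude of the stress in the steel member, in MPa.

σ ≈ 69.6 MPa (compressive)

Equilibrium of a rigid end plate with no external load gives equal and opposite internal forces ±P in the two members. Since α_{copper} > α_{steel}, cooling drives the copper into tension and the steel into compression.
Setting the final lengths equal and cancelling L: (α₁ − α₂)ΔT = P/(A₁E₁) + P/(A₂E₂).
|α₁ − α₂|·ΔT = 4.9×10⁻⁶ × 158 = 0.0007742.
1/(A₁E₁) + 1/(A₂E₂) = 1/(425×200×10³) + 1/(625×111×10³) = 2.618×10⁻⁸ N⁻¹.
P = 0.0007742 / 2.618×10⁻⁸ = 29570 N = 29.57 kN.
σ_{steel} = P/A₁ = 29570/425 = 69.58 MPa, compressive.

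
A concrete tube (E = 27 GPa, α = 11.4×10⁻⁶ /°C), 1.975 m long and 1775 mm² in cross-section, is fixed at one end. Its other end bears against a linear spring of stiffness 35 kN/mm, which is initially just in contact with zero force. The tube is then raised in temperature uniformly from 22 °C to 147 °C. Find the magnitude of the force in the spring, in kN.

P ≈ 40.3 kN

If the spring were absent the tube would lengthen by αΔT L = 11.4×10⁻⁶ × 125 × 1975 = 2.814 mm.
With a force P in the spring, the elastic change of the tube is PL/(AE) and that of the spring is P/k; compatibility requires their sum to equal δ_free.
P [ L/(AE) + 1/k ] = δ_free → P [ 1975/(1775×27×10³) + 1/(35×10³) ] = 2.814.
P = 2.814 / 6.978×10⁻⁵ = 40330 N.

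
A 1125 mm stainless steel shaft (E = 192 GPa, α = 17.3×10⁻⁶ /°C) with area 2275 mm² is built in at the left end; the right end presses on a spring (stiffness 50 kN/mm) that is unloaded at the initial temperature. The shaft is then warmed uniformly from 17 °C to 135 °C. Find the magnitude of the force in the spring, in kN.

Free thermal expansion: δ_free = αΔT L = 17.3×10⁻⁶ × 118 × 1125 = 2.297 mm.
With a force P in the spring, the elastic change of the shaft is PL/(AE) and that of the spring is P/k; compatibility requires their sum to equal δ_free.
So P = δ_free / [L/(AE) + 1/k] = 2.297 / [ 1125/(2275×192×10³) + 1/(50×10³) ].
P = 2.297 / 2.258×10⁻⁵ = 101700 N.

P ≈ 102 kN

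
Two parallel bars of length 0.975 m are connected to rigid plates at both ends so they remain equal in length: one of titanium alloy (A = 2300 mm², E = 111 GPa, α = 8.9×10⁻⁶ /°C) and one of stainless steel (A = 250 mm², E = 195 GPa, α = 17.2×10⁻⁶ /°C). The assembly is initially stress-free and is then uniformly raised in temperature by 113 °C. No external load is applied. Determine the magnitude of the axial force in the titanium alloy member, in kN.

P ≈ 38.4 kN (tensile in the titanium alloy)

Both members must finish at the same length. With the larger α, the stainless steel tends to over-expand; the plates restrain it, putting the stainless steel in compression and the titanium alloy in tension. With no external load the two internal forces are equal and opposite, magnitude P.
Equating the net (thermal + elastic) strains gives |α₁ − α₂|·ΔT = P·[1/(A₁E₁) + 1/(A₂E₂)].
|α₁ − α₂|·ΔT = 8.3×10⁻⁶ × 113 = 0.0009379.
1/(A₁E₁) + 1/(A₂E₂) = 1/(2300×111×10³) + 1/(250×195×10³) = 2.443×10⁻⁸ N⁻¹.
P = 0.0009379 / 2.443×10⁻⁸ = 38390 N = 38.39 kN.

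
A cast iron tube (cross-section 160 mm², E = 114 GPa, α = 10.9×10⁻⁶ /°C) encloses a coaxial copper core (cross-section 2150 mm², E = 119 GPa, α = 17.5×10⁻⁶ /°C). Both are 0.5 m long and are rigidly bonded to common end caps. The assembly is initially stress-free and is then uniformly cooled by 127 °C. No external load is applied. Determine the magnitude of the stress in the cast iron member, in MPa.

σ ≈ 89.2 MPa (compressive)

Equilibrium of a rigid end plate with no external load gives equal and opposite internal forces ±P in the two members. Since α_{copper} > α_{cast iron}, cooling drives the copper into tension and the cast iron into compression.
Equating the net (thermal + elastic) strains gives |α₁ − α₂|·ΔT = P·[1/(A₁E₁) + 1/(A₂E₂)].
|α₁ − α₂|·ΔT = 6.6×10⁻⁶ × 127 = 0.0008382.
1/(A₁E₁) + 1/(A₂E₂) = 1/(160×114×10³) + 1/(2150×119×10³) = 5.873×10⁻⁸ N⁻¹.
P = 0.0008382 / 5.873×10⁻⁸ = 14270 N = 14.27 kN.
σ_{cast iron} = P/A₁ = 14270/160 = 89.2 MPa, compressive.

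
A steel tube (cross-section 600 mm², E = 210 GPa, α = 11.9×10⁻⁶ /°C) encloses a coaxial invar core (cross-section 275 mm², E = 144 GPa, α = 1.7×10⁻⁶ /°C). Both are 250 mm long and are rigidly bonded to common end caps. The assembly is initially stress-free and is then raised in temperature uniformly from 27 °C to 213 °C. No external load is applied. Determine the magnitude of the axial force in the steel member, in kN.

Both members must finish at the same length. With the larger α, the steel tends to over-expand; the plates restrain it, putting the steel in compression and the invar in tension. With no external load the two internal forces are equal and opposite, magnitude P.
Setting the final lengths equal and cancelling L: (α₁ − α₂)ΔT = P/(A₁E₁) + P/(A₂E₂).
|α₁ − α₂|·ΔT = 10.2×10⁻⁶ × 186 = 0.001897.
1/(A₁E₁) + 1/(A₂E₂) = 1/(600×210×10³) + 1/(275×144×10³) = 3.319×10⁻⁸ N⁻¹.
P = 0.001897 / 3.319×10⁻⁸ = 57160 N = 57.16 kN.

P ≈ 57.2 kN (compressive in the steel)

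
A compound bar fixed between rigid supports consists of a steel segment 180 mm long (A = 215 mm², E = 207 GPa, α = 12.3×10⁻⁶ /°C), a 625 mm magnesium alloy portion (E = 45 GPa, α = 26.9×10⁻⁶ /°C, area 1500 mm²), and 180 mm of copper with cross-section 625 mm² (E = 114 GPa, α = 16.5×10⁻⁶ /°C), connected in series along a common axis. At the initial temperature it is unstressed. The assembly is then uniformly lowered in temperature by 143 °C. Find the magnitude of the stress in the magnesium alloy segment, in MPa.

If the supports were absent, the total length change would be Σ αᵢΔT Lᵢ = 12.3×10⁻⁶×143×180 + 26.9×10⁻⁶×143×625 + 16.5×10⁻⁶×143×180 = 3.145 mm.
The rigid supports impose zero overall length change; the single axial force P common to all segments must satisfy P Σ Lᵢ/(AᵢEᵢ) = δ_free.
Σ Lᵢ/(AᵢEᵢ) = 180/(215×207×10³) + 625/(1500×45×10³) + 180/(625×114×10³) = 1.583×10⁻⁵ mm/N.
So P = 3.145 / 1.583×10⁻⁵ = 198.7 kN, tensile.
σ_{magnesium alloy} = P / A = 198700 / 1500 = 132.5 MPa.

σ ≈ 132 MPa (tensile)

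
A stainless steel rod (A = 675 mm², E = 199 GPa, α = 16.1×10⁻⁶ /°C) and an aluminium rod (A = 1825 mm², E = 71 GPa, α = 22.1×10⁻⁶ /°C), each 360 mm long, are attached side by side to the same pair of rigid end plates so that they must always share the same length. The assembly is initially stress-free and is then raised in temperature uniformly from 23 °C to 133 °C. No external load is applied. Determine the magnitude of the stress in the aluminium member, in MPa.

Equilibrium of a rigid end plate with no external load gives equal and opposite internal forces ±P in the two members. Since α_{aluminium} > α_{stainless steel}, heating drives the aluminium into compression and the stainless steel into tension.
Compatibility of the two members (thermal + elastic change equal): (α₁ − α₂)ΔT = P·[1/(A₁E₁) + 1/(A₂E₂)].
|α₁ − α₂|·ΔT = 6×10⁻⁶ × 110 = 0.00066.
1/(A₁E₁) + 1/(A₂E₂) = 1/(675×199×10³) + 1/(1825×71×10³) = 1.516×10⁻⁸ N⁻¹.
So P = 0.00066 / 1.516×10⁻⁸ = 43.53 kN.
σ_{aluminium} = P/A₂ = 43530/1825 = 23.85 MPa, compressive.

σ ≈ 23.9 MPa (compressive)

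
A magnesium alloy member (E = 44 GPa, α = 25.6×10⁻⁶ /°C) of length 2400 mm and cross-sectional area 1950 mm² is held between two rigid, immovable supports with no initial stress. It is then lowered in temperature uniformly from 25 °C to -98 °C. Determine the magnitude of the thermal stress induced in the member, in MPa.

With length fixed, the mechanical strain must cancel the thermal strain αΔT = 25.6×10⁻⁶ × 123 = 3148.8×10⁻⁶.
σ = EαΔT = 44×10³ × 25.6×10⁻⁶ × 123 = 138.5 MPa (tensile; the member is trying to contract).

σ ≈ 139 MPa (tensile)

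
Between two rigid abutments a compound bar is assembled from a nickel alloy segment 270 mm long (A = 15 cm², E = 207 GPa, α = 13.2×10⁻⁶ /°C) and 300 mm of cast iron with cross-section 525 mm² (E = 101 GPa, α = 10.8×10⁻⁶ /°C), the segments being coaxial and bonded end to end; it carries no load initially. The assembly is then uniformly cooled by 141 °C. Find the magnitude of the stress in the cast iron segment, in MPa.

σ ≈ 280 MPa (tensile)

With the walls removed the bar would change length by δ_free = Σ αᵢΔT Lᵢ = 13.2×10⁻⁶×141×270 + 10.8×10⁻⁶×141×300 = 0.9594 mm.
The rigid supports impose zero overall length change; the single axial force P common to all segments must satisfy P Σ Lᵢ/(AᵢEᵢ) = δ_free.
The series flexibility is Σ Lᵢ/(AᵢEᵢ) = 270/(1500×207×10³) + 300/(525×101×10³) = 6.527×10⁻⁶ mm/N.
P = 0.9594 / 6.527×10⁻⁶ = 147000 N = 147 kN, tensile.
σ_{cast iron} = P / A = 147000 / 525 = 280 MPa.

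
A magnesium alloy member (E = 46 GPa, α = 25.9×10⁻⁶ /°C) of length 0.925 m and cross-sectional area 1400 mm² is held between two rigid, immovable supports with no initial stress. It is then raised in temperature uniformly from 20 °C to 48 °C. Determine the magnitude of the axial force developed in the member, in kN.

P ≈ 46.7 kN (compressive)

With zero net strain, σ = E·αΔT = 46 GPa × 25.9×10⁻⁶ × 28 = 33.36 MPa.
Axial force P = σA = 33.36 × 1400 = 46700 N = 46.7 kN, compressive.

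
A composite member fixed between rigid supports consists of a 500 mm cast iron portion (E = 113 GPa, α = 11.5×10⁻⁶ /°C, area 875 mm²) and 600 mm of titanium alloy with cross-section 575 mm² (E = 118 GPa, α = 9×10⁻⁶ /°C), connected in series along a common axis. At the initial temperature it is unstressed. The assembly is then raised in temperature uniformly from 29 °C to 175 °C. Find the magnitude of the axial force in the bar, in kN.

P ≈ 117 kN (compressive)

If the supports were absent, the total length change would be Σ αᵢΔT Lᵢ = 11.5×10⁻⁶×146×500 + 9×10⁻⁶×146×600 = 1.628 mm.
Since the ends are fixed, an axial force P builds up, equal in every segment, with P · Σ Lᵢ/(AᵢEᵢ) = δ_free.
The series flexibility is Σ Lᵢ/(AᵢEᵢ) = 500/(875×113×10³) + 600/(575×118×10³) = 1.39×10⁻⁵ mm/N.
Hence P = δ_free / Σ(L/AE) = 1.628/1.39×10⁻⁵ = 117.1 kN (compressive).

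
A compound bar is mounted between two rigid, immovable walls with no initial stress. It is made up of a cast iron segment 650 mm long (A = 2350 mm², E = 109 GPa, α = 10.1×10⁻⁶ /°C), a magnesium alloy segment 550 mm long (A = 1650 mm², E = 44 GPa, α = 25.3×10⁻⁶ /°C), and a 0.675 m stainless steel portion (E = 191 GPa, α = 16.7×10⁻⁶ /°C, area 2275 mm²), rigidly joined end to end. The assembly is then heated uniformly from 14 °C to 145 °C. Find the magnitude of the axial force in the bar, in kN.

Free thermal expansion of the whole bar: Σ αᵢΔT Lᵢ = 10.1×10⁻⁶×131×650 + 25.3×10⁻⁶×131×550 + 16.7×10⁻⁶×131×675 = 4.16 mm.
The walls prevent any net length change, so an axial force P (same in every segment) develops. Compatibility: P · Σ Lᵢ/(AᵢEᵢ) = δ_free.
The series flexibility is Σ Lᵢ/(AᵢEᵢ) = 650/(2350×109×10³) + 550/(1650×44×10³) + 675/(2275×191×10³) = 1.167×10⁻⁵ mm/N.
Hence P = δ_free / Σ(L/AE) = 4.16/1.167×10⁻⁵ = 356.5 kN (compressive).

P ≈ 357 kN (compressive)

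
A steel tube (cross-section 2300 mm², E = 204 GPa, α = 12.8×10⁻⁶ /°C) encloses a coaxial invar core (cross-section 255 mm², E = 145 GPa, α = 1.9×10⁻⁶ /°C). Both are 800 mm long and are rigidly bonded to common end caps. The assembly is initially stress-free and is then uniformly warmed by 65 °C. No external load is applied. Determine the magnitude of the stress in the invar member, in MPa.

Equilibrium of a rigid end plate with no external load gives equal and opposite internal forces ±P in the two members. Since α_{steel} > α_{invar}, heating drives the steel into compression and the invar into tension.
Equating the net (thermal + elastic) strains gives |α₁ − α₂|·ΔT = P·[1/(A₁E₁) + 1/(A₂E₂)].
|α₁ − α₂|·ΔT = 10.9×10⁻⁶ × 65 = 0.0007085.
1/(A₁E₁) + 1/(A₂E₂) = 1/(2300×204×10³) + 1/(255×145×10³) = 2.918×10⁻⁸ N⁻¹.
So P = 0.0007085 / 2.918×10⁻⁸ = 24.28 kN.
σ_{invar} = P/A₂ = 24280/255 = 95.23 MPa, tensile.

σ ≈ 95.2 MPa (tensile)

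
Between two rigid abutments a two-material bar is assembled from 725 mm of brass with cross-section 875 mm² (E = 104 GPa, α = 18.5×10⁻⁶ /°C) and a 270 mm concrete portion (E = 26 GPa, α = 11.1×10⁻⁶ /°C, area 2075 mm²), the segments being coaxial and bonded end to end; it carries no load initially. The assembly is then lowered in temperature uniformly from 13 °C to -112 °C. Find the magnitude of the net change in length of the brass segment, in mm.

If the supports were absent, the total length change would be Σ αᵢΔT Lᵢ = 18.5×10⁻⁶×125×725 + 11.1×10⁻⁶×125×270 = 2.051 mm.
Since the ends are fixed, an axial force P builds up, equal in every segment, with P · Σ Lᵢ/(AᵢEᵢ) = δ_free.
The series flexibility is Σ Lᵢ/(AᵢEᵢ) = 725/(875×104×10³) + 270/(2075×26×10³) = 1.297×10⁻⁵ mm/N.
Hence P = δ_free / Σ(L/AE) = 2.051/1.297×10⁻⁵ = 158.1 kN (tensile).
For the brass segment, free thermal change = 18.5×10⁻⁶×125×725 = 1.677 mm and elastic change from P = 158100×725/(875×104×10³) = 1.26 mm; these oppose, so the net change is 0.417 mm (segment shortens).

|ΔL| ≈ 0.417 mm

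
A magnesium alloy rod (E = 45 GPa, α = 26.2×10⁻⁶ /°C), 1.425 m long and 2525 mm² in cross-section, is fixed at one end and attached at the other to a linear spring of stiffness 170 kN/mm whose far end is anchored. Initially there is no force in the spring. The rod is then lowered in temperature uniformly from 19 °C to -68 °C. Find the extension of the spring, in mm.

Free thermal contraction: δ_free = αΔT L = 26.2×10⁻⁶ × 87 × 1425 = 3.248 mm.
With a force P in the spring, the elastic change of the rod is PL/(AE) and that of the spring is P/k; compatibility requires their sum to equal δ_free.
So P = δ_free / [L/(AE) + 1/k] = 3.248 / [ 1425/(2525×45×10³) + 1/(170×10³) ].
P = 3.248 / 1.842×10⁻⁵ = 176300 N.
Spring extension = P/k = 176300/(170×10³) = 1.037 mm.

δ ≈ 1.04 mm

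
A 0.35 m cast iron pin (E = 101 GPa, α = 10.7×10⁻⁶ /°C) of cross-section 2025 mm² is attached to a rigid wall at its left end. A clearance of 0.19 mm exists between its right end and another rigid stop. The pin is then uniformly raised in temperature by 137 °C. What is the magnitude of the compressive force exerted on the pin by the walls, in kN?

P ≈ 189 kN

If the wall were absent the pin would grow by αΔT L = 10.7×10⁻⁶ × 137 × 350 = 0.5131 mm.
After closing the 0.19 mm clearance, 0.5131 − 0.19 = 0.3231 mm of expansion remains to be suppressed by the wall.
Compatibility: PL/(AE) = 0.3231 mm, so σ = P/A = E × (0.3231/350) = 93.23 MPa.
P = σA = 93.23 × 2025 = 188.8 kN.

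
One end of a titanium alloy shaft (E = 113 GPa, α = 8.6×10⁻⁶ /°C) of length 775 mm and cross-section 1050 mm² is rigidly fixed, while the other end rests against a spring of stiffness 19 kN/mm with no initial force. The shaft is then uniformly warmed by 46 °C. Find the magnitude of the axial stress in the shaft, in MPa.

If the spring were absent the shaft would lengthen by αΔT L = 8.6×10⁻⁶ × 46 × 775 = 0.3066 mm.
Let P be the compressive force at the spring. The shaft shortens elastically by PL/(AE) and the spring compresses by P/k; together these equal δ_free.
So P = δ_free / [L/(AE) + 1/k] = 0.3066 / [ 775/(1050×113×10³) + 1/(19×10³) ].
P = 0.3066 / 5.916×10⁻⁵ = 5182 N.
σ = P/A = 5182/1050 = 4.935 MPa.

σ ≈ 4.94 MPa (compressive)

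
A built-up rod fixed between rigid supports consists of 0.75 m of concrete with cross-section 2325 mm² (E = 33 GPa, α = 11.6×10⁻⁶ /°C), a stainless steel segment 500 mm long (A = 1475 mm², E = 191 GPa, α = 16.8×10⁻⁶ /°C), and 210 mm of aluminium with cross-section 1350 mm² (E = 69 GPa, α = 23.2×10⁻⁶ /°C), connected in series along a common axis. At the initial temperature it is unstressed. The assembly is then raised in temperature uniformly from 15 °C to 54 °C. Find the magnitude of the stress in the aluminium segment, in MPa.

Free thermal expansion of the whole bar: Σ αᵢΔT Lᵢ = 11.6×10⁻⁶×39×750 + 16.8×10⁻⁶×39×500 + 23.2×10⁻⁶×39×210 = 0.8569 mm.
The walls prevent any net length change, so an axial force P (same in every segment) develops. Compatibility: P · Σ Lᵢ/(AᵢEᵢ) = δ_free.
Σ Lᵢ/(AᵢEᵢ) = 750/(2325×33×10³) + 500/(1475×191×10³) + 210/(1350×69×10³) = 1.38×10⁻⁵ mm/N.
P = 0.8569 / 1.38×10⁻⁵ = 62080 N = 62.08 kN, compressive.
σ_{aluminium} = P / A = 62080 / 1350 = 45.98 MPa.

σ ≈ 46 MPa (compressive)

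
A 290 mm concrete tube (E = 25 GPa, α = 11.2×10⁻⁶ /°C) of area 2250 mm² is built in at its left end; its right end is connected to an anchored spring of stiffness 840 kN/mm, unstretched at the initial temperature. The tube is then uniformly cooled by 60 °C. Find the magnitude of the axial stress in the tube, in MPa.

If the spring were absent the tube would shorten by αΔT L = 11.2×10⁻⁶ × 60 × 290 = 0.1949 mm.
Let P be the tensile force in the spring. The tube extends elastically by PL/(AE) and the spring stretches by P/k; together these equal δ_free.
P [ L/(AE) + 1/k ] = δ_free → P [ 290/(2250×25×10³) + 1/(840×10³) ] = 0.1949.
P = 0.1949 / 6.346×10⁻⁶ = 30710 N.
σ = P/A = 30710/2250 = 13.65 MPa.

σ ≈ 13.6 MPa (tensile)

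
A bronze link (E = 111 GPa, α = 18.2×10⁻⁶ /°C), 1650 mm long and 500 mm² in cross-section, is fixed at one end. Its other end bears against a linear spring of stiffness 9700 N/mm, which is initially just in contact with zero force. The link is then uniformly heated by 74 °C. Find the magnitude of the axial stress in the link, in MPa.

σ ≈ 33.5 MPa (compressive)

The unrestrained thermal change is αΔT L = 18.2×10⁻⁶ × 74 × 1650 = 2.222 mm.
Let P be the compressive force at the spring. The link shortens elastically by PL/(AE) and the spring compresses by P/k; together these equal δ_free.
So P = δ_free / [L/(AE) + 1/k] = 2.222 / [ 1650/(500×111×10³) + 1/(9700) ].
P = 2.222 / 0.0001328 = 16730 N.
σ = P/A = 16730/500 = 33.46 MPa.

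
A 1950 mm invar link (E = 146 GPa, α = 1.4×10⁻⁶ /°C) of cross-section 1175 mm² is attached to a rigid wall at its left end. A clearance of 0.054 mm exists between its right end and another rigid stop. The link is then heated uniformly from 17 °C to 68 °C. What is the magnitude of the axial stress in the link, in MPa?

σ ≈ 6.38 MPa (compressive)

Free thermal elongation = αΔT L = 1.4×10⁻⁶ × 51 × 1950 = 0.1392 mm.
This exceeds the 0.054 mm gap, so the wall pushes back. The portion of expansion that must be recovered elastically is δ_free − gap = 0.1392 − 0.054 = 0.08523 mm.
That suppressed elongation corresponds to σ = E·Δ/L = 146×10³ × 0.08523/1950 = 6.381 MPa.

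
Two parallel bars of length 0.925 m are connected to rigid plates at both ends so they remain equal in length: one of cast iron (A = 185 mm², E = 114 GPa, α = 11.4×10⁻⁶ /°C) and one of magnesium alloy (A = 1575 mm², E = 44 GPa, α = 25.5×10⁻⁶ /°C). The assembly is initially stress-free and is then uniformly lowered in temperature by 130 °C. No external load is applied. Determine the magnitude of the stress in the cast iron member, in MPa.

σ ≈ 160 MPa (compressive)

The magnesium alloy has the larger α, so on cooling it would change length more than the cast iron if both were free. The rigid plates force a common final length, so the magnesium alloy is put into tension and the cast iron into compression, with equal and opposite forces P (no external load).
Compatibility of the two members (thermal + elastic change equal): (α₁ − α₂)ΔT = P·[1/(A₁E₁) + 1/(A₂E₂)].
|α₁ − α₂|·ΔT = 14.1×10⁻⁶ × 130 = 0.001833.
1/(A₁E₁) + 1/(A₂E₂) = 1/(185×114×10³) + 1/(1575×44×10³) = 6.185×10⁻⁸ N⁻¹.
So P = 0.001833 / 6.185×10⁻⁸ = 29.64 kN.
σ_{cast iron} = P/A₁ = 29640/185 = 160.2 MPa, compressive.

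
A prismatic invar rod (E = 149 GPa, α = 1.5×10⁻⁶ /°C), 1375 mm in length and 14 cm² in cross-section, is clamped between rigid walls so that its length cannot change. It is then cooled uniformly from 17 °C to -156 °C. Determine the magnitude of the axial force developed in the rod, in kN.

With zero net strain, σ = E·αΔT = 149 GPa × 1.5×10⁻⁶ × 173 = 38.67 MPa.
Axial force P = σA = 38.67 × 1400 = 54130 N = 54.13 kN, tensile.

P ≈ 54.1 kN (tensile)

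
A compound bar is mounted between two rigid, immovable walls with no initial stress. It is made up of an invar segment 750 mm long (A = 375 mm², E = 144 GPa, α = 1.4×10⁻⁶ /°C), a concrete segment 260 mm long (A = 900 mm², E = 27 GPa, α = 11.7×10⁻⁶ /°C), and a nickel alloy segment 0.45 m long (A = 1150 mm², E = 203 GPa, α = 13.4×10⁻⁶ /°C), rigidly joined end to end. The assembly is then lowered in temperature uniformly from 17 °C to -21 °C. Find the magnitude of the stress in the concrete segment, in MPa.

With the walls removed the bar would change length by δ_free = Σ αᵢΔT Lᵢ = 1.4×10⁻⁶×38×750 + 11.7×10⁻⁶×38×260 + 13.4×10⁻⁶×38×450 = 0.3846 mm.
The rigid supports impose zero overall length change; the single axial force P common to all segments must satisfy P Σ Lᵢ/(AᵢEᵢ) = δ_free.
The series flexibility is Σ Lᵢ/(AᵢEᵢ) = 750/(375×144×10³) + 260/(900×27×10³) + 450/(1150×203×10³) = 2.652×10⁻⁵ mm/N.
So P = 0.3846 / 2.652×10⁻⁵ = 14.51 kN, tensile.
σ_{concrete} = P / A = 14510 / 900 = 16.12 MPa.

σ ≈ 16.1 MPa (tensile)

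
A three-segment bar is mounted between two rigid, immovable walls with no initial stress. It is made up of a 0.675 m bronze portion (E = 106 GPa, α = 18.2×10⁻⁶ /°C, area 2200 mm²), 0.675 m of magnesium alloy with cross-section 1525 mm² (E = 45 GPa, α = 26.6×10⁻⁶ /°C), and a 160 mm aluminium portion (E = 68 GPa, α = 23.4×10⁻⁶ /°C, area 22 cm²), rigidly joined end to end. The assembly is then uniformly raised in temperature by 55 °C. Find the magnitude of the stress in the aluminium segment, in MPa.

σ ≈ 61.6 MPa (compressive)

With the walls removed the bar would change length by δ_free = Σ αᵢΔT Lᵢ = 18.2×10⁻⁶×55×675 + 26.6×10⁻⁶×55×675 + 23.4×10⁻⁶×55×160 = 1.869 mm.
Since the ends are fixed, an axial force P builds up, equal in every segment, with P · Σ Lᵢ/(AᵢEᵢ) = δ_free.
The series flexibility is Σ Lᵢ/(AᵢEᵢ) = 675/(2200×106×10³) + 675/(1525×45×10³) + 160/(2200×68×10³) = 1.38×10⁻⁵ mm/N.
So P = 1.869 / 1.38×10⁻⁵ = 135.4 kN, compressive.
σ_{aluminium} = P / A = 135400 / 2200 = 61.56 MPa.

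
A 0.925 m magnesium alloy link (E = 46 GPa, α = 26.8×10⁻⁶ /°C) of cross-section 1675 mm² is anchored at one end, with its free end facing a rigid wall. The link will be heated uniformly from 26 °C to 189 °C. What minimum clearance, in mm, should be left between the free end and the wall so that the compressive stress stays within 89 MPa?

g ≈ 2.25 mm

Free expansion if unrestrained: δ_free = αΔT L = 26.8×10⁻⁶ × 163 × 925 = 4.041 mm.
At the allowable stress the elastic shortening the wall may impose is σL/E = 89 × 925 / (46×10³) = 1.79 mm.
The gap must absorb the remainder: g_min = 4.041 − 1.79 = 2.251 mm.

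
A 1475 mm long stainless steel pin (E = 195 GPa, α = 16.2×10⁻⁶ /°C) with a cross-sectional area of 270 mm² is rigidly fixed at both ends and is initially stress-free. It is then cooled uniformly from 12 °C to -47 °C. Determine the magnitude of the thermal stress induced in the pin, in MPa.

The supports are rigid, so the total axial strain is zero. The restrained thermal strain is ε = αΔT = 16.2×10⁻⁶ × 59 = 955.8×10⁻⁶.
Hence σ = E·αΔT = 195×10³ × 955.8×10⁻⁶ = 186.4 MPa, tensile.

σ ≈ 186 MPa (tensile)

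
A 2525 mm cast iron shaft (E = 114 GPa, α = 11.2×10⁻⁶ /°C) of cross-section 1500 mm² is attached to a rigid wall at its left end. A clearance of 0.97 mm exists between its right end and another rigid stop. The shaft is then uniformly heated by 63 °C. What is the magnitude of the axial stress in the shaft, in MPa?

Free thermal elongation = αΔT L = 11.2×10⁻⁶ × 63 × 2525 = 1.782 mm.
After closing the 0.97 mm clearance, 1.782 − 0.97 = 0.8116 mm of expansion remains to be suppressed by the wall.
So σ = E(δ_free − g)/L = 114×10³ × 0.8116/2525 = 36.64 MPa.

σ ≈ 36.6 MPa (compressive)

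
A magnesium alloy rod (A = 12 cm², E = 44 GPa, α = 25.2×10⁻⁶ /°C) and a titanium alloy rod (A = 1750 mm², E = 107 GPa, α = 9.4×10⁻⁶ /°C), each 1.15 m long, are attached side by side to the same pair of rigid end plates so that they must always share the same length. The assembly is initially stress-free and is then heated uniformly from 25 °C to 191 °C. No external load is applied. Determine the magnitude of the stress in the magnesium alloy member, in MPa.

The magnesium alloy has the larger α, so on heating it would change length more than the titanium alloy if both were free. The rigid plates force a common final length, so the magnesium alloy is put into compression and the titanium alloy into tension, with equal and opposite forces P (no external load).
Setting the final lengths equal and cancelling L: (α₁ − α₂)ΔT = P/(A₁E₁) + P/(A₂E₂).
|α₁ − α₂|·ΔT = 15.8×10⁻⁶ × 166 = 0.002623.
1/(A₁E₁) + 1/(A₂E₂) = 1/(1200×44×10³) + 1/(1750×107×10³) = 2.428×10⁻⁸ N⁻¹.
P = 0.002623 / 2.428×10⁻⁸ = 108000 N = 108 kN.
σ_{magnesium alloy} = P/A₁ = 108000/1200 = 90.02 MPa, compressive.

σ ≈ 90 MPa (compressive)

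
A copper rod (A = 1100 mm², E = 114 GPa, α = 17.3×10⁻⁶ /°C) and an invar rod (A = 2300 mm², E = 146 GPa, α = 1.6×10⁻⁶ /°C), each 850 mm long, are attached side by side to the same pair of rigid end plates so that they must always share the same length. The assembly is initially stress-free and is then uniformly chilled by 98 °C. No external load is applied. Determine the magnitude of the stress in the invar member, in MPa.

σ ≈ 61.1 MPa (compressive)

The copper has the larger α, so on cooling it would change length more than the invar if both were free. The rigid plates force a common final length, so the copper is put into tension and the invar into compression, with equal and opposite forces P (no external load).
Compatibility of the two members (thermal + elastic change equal): (α₁ − α₂)ΔT = P·[1/(A₁E₁) + 1/(A₂E₂)].
|α₁ − α₂|·ΔT = 15.7×10⁻⁶ × 98 = 0.001539.
1/(A₁E₁) + 1/(A₂E₂) = 1/(1100×114×10³) + 1/(2300×146×10³) = 1.095×10⁻⁸ N⁻¹.
P = 0.001539 / 1.095×10⁻⁸ = 140500 N = 140.5 kN.
σ_{invar} = P/A₂ = 140500/2300 = 61.08 MPa, compressive.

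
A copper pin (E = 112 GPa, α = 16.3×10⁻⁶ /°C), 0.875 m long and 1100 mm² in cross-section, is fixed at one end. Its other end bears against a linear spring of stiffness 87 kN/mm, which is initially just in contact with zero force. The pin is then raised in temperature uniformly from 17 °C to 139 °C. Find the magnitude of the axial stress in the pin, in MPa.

σ ≈ 85.1 MPa (compressive)

If the spring were absent the pin would lengthen by αΔT L = 16.3×10⁻⁶ × 122 × 875 = 1.74 mm.
With a force P in the spring, the elastic change of the pin is PL/(AE) and that of the spring is P/k; compatibility requires their sum to equal δ_free.
So P = δ_free / [L/(AE) + 1/k] = 1.74 / [ 875/(1100×112×10³) + 1/(87×10³) ].
P = 1.74 / 1.86×10⁻⁵ = 93570 N.
σ = P/A = 93570/1100 = 85.06 MPa.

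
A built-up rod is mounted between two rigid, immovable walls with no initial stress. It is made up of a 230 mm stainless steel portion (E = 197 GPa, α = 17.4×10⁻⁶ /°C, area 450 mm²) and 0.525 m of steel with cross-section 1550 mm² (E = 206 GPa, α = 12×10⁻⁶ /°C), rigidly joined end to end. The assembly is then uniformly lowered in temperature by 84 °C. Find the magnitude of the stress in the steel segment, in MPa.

σ ≈ 132 MPa (tensile)

Free thermal contraction of the whole bar: Σ αᵢΔT Lᵢ = 17.4×10⁻⁶×84×230 + 12×10⁻⁶×84×525 = 0.8654 mm.
Since the ends are fixed, an axial force P builds up, equal in every segment, with P · Σ Lᵢ/(AᵢEᵢ) = δ_free.
Σ Lᵢ/(AᵢEᵢ) = 230/(450×197×10³) + 525/(1550×206×10³) = 4.239×10⁻⁶ mm/N.
So P = 0.8654 / 4.239×10⁻⁶ = 204.2 kN, tensile.
σ_{steel} = P / A = 204200 / 1550 = 131.7 MPa.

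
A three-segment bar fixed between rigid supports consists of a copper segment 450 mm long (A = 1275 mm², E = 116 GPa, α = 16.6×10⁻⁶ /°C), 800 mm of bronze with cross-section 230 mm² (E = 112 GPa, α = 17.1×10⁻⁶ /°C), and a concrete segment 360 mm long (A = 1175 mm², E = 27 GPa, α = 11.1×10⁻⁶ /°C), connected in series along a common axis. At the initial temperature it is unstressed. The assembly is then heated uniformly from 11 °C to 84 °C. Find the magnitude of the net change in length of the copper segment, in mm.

Free thermal expansion of the whole bar: Σ αᵢΔT Lᵢ = 16.6×10⁻⁶×73×450 + 17.1×10⁻⁶×73×800 + 11.1×10⁻⁶×73×360 = 1.836 mm.
The walls prevent any net length change, so an axial force P (same in every segment) develops. Compatibility: P · Σ Lᵢ/(AᵢEᵢ) = δ_free.
The series flexibility is Σ Lᵢ/(AᵢEᵢ) = 450/(1275×116×10³) + 800/(230×112×10³) + 360/(1175×27×10³) = 4.545×10⁻⁵ mm/N.
Hence P = δ_free / Σ(L/AE) = 1.836/4.545×10⁻⁵ = 40.39 kN (compressive).
For the copper segment, free thermal change = 16.6×10⁻⁶×73×450 = 0.5453 mm and elastic change from P = 40390×450/(1275×116×10³) = 0.1229 mm; these oppose, so the net change is 0.422 mm (segment lengthens).

|ΔL| ≈ 0.422 mm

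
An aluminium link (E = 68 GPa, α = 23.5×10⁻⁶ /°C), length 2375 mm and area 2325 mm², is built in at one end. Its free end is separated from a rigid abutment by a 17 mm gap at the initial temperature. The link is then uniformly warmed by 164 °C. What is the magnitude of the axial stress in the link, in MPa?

Free thermal elongation = αΔT L = 23.5×10⁻⁶ × 164 × 2375 = 9.153 mm.
This is smaller than the 17 mm clearance, so the link expands freely without reaching the stop — the stress is zero.

σ ≈ 0 MPa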